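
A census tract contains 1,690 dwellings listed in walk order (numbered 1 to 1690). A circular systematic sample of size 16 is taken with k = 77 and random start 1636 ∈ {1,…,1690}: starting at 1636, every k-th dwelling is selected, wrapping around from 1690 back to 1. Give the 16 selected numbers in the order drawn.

Selection 1: 1636
Selection 2: 1636 + 77 = 1713 → 1713 − 1690 = 23
Selection 3: 23 + 77 = 100
Selection 4: 100 + 77 = 177
Selection 5: 177 + 77 = 254
Selection 6: 254 + 77 = 331
Selection 7: 331 + 77 = 408
Selection 8: 408 + 77 = 485
Selection 9: 485 + 77 = 562
Selection 10: 562 + 77 = 639
Selection 11: 639 + 77 = 716
Selection 12: 716 + 77 = 793
Selection 13: 793 + 77 = 870
Selection 14: 870 + 77 = 947
Selection 15: 947 + 77 = 1024
Selection 16: 1024 + 77 = 1101

1636, 23, 100, 177, 254, 331, 408, 485, 562, 639, 716, 793, 870, 947, 1024, 1101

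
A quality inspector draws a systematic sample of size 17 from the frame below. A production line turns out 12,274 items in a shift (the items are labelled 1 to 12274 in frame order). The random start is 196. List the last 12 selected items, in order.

3806, 4528, 5250, 5972, 6694, 7416, 8138, 8860, 9582, 10304, 11026, 11748

k = N/n = 12274/17 = 722
6th selection = 196 + 5×722 = 3806
7th: 3806 + 722 = 4528
8th: 4528 + 722 = 5250
9th: 5250 + 722 = 5972
10th: 5972 + 722 = 6694
11th: 6694 + 722 = 7416
12th: 7416 + 722 = 8138
13th: 8138 + 722 = 8860
14th: 8860 + 722 = 9582
15th: 9582 + 722 = 10304
16th: 10304 + 722 = 11026
17th: 11026 + 722 = 11748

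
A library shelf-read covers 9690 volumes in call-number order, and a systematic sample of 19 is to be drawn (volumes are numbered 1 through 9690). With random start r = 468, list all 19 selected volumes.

k = N/n = 9690/19 = 510
volume 1: 468
volume 2: 468 + 510 = 978
volume 3: 978 + 510 = 1488
volume 4: 1488 + 510 = 1998
volume 5: 1998 + 510 = 2508
volume 6: 2508 + 510 = 3018
volume 7: 3018 + 510 = 3528
volume 8: 3528 + 510 = 4038
volume 9: 4038 + 510 = 4548
volume 10: 4548 + 510 = 5058
volume 11: 5058 + 510 = 5568
volume 12: 5568 + 510 = 6078
volume 13: 6078 + 510 = 6588
volume 14: 6588 + 510 = 7098
volume 15: 7098 + 510 = 7608
volume 16: 7608 + 510 = 8118
volume 17: 8118 + 510 = 8628
volume 18: 8628 + 510 = 9138
volume 19: 9138 + 510 = 9648

468, 978, 1488, 1998, 2508, 3018, 3528, 4038, 4548, 5058, 5568, 6078, 6588, 7098, 7608, 8118, 8628, 9138, 9648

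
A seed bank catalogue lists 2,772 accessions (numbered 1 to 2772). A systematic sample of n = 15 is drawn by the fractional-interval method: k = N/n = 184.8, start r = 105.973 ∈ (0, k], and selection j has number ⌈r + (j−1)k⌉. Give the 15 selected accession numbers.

106, 291, 476, 661, 846, 1030, 1215, 1400, 1585, 1770, 1954, 2139, 2324, 2509, 2694

j=1: r + 0k = 105.973 → ⌈·⌉ = 106
j=2: r + 1k = 290.773 → ⌈·⌉ = 291
j=3: r + 2k = 475.573 → ⌈·⌉ = 476
j=4: r + 3k = 660.373 → ⌈·⌉ = 661
j=5: r + 4k = 845.173 → ⌈·⌉ = 846
j=6: r + 5k = 1029.973 → ⌈·⌉ = 1030
j=7: r + 6k = 1214.773 → ⌈·⌉ = 1215
j=8: r + 7k = 1399.573 → ⌈·⌉ = 1400
j=9: r + 8k = 1584.373 → ⌈·⌉ = 1585
j=10: r + 9k = 1769.173 → ⌈·⌉ = 1770
j=11: r + 10k = 1953.973 → ⌈·⌉ = 1954
j=12: r + 11k = 2138.773 → ⌈·⌉ = 2139
j=13: r + 12k = 2323.573 → ⌈·⌉ = 2324
j=14: r + 13k = 2508.373 → ⌈·⌉ = 2509
j=15: r + 14k = 2693.173 → ⌈·⌉ = 2694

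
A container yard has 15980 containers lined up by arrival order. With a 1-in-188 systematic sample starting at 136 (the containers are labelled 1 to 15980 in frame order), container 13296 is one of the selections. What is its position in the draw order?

71

k = 188
position = (13296 − 136)/188 + 1 = 13160/188 + 1 = 70 + 1 = 71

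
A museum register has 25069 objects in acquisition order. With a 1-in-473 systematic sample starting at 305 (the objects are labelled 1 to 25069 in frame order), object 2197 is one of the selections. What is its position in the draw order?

k = 473
position = (2197 − 305)/473 + 1 = 1892/473 + 1 = 4 + 1 = 5

5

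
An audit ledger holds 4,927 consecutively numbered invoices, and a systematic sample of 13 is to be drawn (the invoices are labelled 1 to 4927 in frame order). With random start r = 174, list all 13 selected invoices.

174, 553, 932, 1311, 1690, 2069, 2448, 2827, 3206, 3585, 3964, 4343, 4722

k = N/n = 4927/13 = 379
invoice 1: 174
invoice 2: 174 + 379 = 553
invoice 3: 553 + 379 = 932
invoice 4: 932 + 379 = 1311
invoice 5: 1311 + 379 = 1690
invoice 6: 1690 + 379 = 2069
invoice 7: 2069 + 379 = 2448
invoice 8: 2448 + 379 = 2827
invoice 9: 2827 + 379 = 3206
invoice 10: 3206 + 379 = 3585
invoice 11: 3585 + 379 = 3964
invoice 12: 3964 + 379 = 4343
invoice 13: 4343 + 379 = 4722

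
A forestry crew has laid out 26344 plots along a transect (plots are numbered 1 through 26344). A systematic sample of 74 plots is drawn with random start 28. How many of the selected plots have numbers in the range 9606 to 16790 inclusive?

k = 26344/74 = 356
First selection ≥ 9606: 28 + ⌈(9606−28)/356⌉·356 = 28 + 27×356 = 9640
Last selection ≤ 16790: 28 + ⌊(16790−28)/356⌋·356 = 28 + 47×356 = 16760
Count = 47 − 27 + 1 = 21

21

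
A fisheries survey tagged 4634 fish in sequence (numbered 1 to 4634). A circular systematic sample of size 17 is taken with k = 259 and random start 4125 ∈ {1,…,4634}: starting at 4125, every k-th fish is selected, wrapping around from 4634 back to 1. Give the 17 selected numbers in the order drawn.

4125, 4384, 9, 268, 527, 786, 1045, 1304, 1563, 1822, 2081, 2340, 2599, 2858, 3117, 3376, 3635

Selection 1: 4125
Selection 2: 4125 + 259 = 4384
Selection 3: 4384 + 259 = 4643 → 4643 − 4634 = 9
Selection 4: 9 + 259 = 268
Selection 5: 268 + 259 = 527
Selection 6: 527 + 259 = 786
Selection 7: 786 + 259 = 1045
Selection 8: 1045 + 259 = 1304
Selection 9: 1304 + 259 = 1563
Selection 10: 1563 + 259 = 1822
Selection 11: 1822 + 259 = 2081
Selection 12: 2081 + 259 = 2340
Selection 13: 2340 + 259 = 2599
Selection 14: 2599 + 259 = 2858
Selection 15: 2858 + 259 = 3117
Selection 16: 3117 + 259 = 3376
Selection 17: 3376 + 259 = 3635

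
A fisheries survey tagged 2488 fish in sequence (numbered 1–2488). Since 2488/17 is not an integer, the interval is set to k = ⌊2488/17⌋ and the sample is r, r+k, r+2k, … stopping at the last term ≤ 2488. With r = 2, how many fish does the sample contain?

18

k = ⌊2488/17⌋ = 146
Achieved size = ⌊(2488 − 2)/146⌋ + 1 = ⌊2486/146⌋ + 1 = 17 + 1 = 18
(last selection: 2 + 17×146 = 2484 ≤ 2488; next would be 2630 > 2488)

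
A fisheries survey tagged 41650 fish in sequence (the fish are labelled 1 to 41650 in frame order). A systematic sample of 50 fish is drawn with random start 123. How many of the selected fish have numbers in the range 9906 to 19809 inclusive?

k = 41650/50 = 833
First selection ≥ 9906: 123 + ⌈(9906−123)/833⌉·833 = 123 + 12×833 = 10119
Last selection ≤ 19809: 123 + ⌊(19809−123)/833⌋·833 = 123 + 23×833 = 19282
Count = 23 − 12 + 1 = 12

12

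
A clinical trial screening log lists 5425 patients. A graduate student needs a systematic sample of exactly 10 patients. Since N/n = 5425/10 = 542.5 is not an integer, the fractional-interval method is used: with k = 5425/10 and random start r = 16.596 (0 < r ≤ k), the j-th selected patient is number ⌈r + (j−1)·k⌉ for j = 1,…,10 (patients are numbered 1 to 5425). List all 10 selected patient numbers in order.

17, 560, 1102, 1645, 2187, 2730, 3272, 3815, 4357, 4900

j=1: r + 0k = 16.596 → ⌈·⌉ = 17
j=2: r + 1k = 559.096 → ⌈·⌉ = 560
j=3: r + 2k = 1101.596 → ⌈·⌉ = 1102
j=4: r + 3k = 1644.096 → ⌈·⌉ = 1645
j=5: r + 4k = 2186.596 → ⌈·⌉ = 2187
j=6: r + 5k = 2729.096 → ⌈·⌉ = 2730
j=7: r + 6k = 3271.596 → ⌈·⌉ = 3272
j=8: r + 7k = 3814.096 → ⌈·⌉ = 3815
j=9: r + 8k = 4356.596 → ⌈·⌉ = 4357
j=10: r + 9k = 4899.096 → ⌈·⌉ = 4900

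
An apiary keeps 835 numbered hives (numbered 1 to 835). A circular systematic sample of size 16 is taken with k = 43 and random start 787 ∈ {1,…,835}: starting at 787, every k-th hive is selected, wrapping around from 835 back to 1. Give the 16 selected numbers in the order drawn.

Selection 1: 787
Selection 2: 787 + 43 = 830
Selection 3: 830 + 43 = 873 → 873 − 835 = 38
Selection 4: 38 + 43 = 81
Selection 5: 81 + 43 = 124
Selection 6: 124 + 43 = 167
Selection 7: 167 + 43 = 210
Selection 8: 210 + 43 = 253
Selection 9: 253 + 43 = 296
Selection 10: 296 + 43 = 339
Selection 11: 339 + 43 = 382
Selection 12: 382 + 43 = 425
Selection 13: 425 + 43 = 468
Selection 14: 468 + 43 = 511
Selection 15: 511 + 43 = 554
Selection 16: 554 + 43 = 597

787, 830, 38, 81, 124, 167, 210, 253, 296, 339, 382, 425, 468, 511, 554, 597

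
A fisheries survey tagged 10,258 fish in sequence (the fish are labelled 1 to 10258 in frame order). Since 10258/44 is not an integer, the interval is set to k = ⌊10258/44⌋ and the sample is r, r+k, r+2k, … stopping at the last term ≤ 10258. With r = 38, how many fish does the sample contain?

44

k = ⌊10258/44⌋ = 233
Achieved size = ⌊(10258 − 38)/233⌋ + 1 = ⌊10220/233⌋ + 1 = 43 + 1 = 44
(last selection: 38 + 43×233 = 10057 ≤ 10258; next would be 10290 > 10258)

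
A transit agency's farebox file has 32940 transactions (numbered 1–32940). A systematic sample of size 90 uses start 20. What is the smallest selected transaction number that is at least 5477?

k = 32940/90 = 366
Steps past start: ⌈(5477 − 20)/366⌉ = ⌈5457/366⌉ = 15
Selected transaction: 20 + 15×366 = 5510

5510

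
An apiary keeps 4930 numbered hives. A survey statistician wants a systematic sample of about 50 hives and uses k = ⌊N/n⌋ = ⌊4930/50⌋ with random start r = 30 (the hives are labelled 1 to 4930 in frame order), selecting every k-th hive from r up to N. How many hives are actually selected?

51

k = ⌊4930/50⌋ = 98
Achieved size = ⌊(4930 − 30)/98⌋ + 1 = ⌊4900/98⌋ + 1 = 50 + 1 = 51
(last selection: 30 + 50×98 = 4930 ≤ 4930; next would be 5028 > 4930)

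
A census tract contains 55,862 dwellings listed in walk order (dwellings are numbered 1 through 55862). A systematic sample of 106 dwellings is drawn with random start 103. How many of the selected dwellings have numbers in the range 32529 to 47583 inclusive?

k = 55862/106 = 527
First selection ≥ 32529: 103 + ⌈(32529−103)/527⌉·527 = 103 + 62×527 = 32777
Last selection ≤ 47583: 103 + ⌊(47583−103)/527⌋·527 = 103 + 90×527 = 47533
Count = 90 − 62 + 1 = 29

29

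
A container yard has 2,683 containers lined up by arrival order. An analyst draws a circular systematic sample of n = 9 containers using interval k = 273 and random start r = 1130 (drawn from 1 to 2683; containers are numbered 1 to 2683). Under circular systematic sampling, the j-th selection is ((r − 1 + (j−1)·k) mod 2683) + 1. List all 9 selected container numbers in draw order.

1130, 1403, 1676, 1949, 2222, 2495, 85, 358, 631

Selection 1: 1130
Selection 2: 1130 + 273 = 1403
Selection 3: 1403 + 273 = 1676
Selection 4: 1676 + 273 = 1949
Selection 5: 1949 + 273 = 2222
Selection 6: 2222 + 273 = 2495
Selection 7: 2495 + 273 = 2768 → 2768 − 2683 = 85
Selection 8: 85 + 273 = 358
Selection 9: 358 + 273 = 631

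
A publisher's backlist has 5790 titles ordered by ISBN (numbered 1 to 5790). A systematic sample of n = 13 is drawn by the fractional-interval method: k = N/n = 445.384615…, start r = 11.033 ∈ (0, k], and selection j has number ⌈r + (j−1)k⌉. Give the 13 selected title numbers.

12, 457, 902, 1348, 1793, 2238, 2684, 3129, 3575, 4020, 4465, 4911, 5356

j=1: r + 0k = 11.033 → ⌈·⌉ = 12
j=2: r + 1k = 456.417615… → ⌈·⌉ = 457
j=3: r + 2k = 901.802230… → ⌈·⌉ = 902
j=4: r + 3k = 1347.186846… → ⌈·⌉ = 1348
j=5: r + 4k = 1792.571461… → ⌈·⌉ = 1793
j=6: r + 5k = 2237.956076… → ⌈·⌉ = 2238
j=7: r + 6k = 2683.340692… → ⌈·⌉ = 2684
j=8: r + 7k = 3128.725307… → ⌈·⌉ = 3129
j=9: r + 8k = 3574.109923… → ⌈·⌉ = 3575
j=10: r + 9k = 4019.494538… → ⌈·⌉ = 4020
j=11: r + 10k = 4464.879153… → ⌈·⌉ = 4465
j=12: r + 11k = 4910.263769… → ⌈·⌉ = 4911
j=13: r + 12k = 5355.648384… → ⌈·⌉ = 5356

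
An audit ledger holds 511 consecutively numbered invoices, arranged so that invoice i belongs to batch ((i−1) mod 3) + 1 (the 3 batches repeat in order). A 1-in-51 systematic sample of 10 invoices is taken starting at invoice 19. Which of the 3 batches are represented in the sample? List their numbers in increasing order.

1

Consecutive selections differ by k = 51, so their batch numbers differ by 51 mod 3 = 0.
gcd(51, 3) = 3, so the sample visits 3/3 = 1 distinct residues mod 3.
Start 19 is batch 1; the batches hit are 1.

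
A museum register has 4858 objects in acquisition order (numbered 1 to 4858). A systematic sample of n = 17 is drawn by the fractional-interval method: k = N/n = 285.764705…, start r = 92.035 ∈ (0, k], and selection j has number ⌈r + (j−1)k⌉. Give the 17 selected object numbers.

j=1: r + 0k = 92.035 → ⌈·⌉ = 93
j=2: r + 1k = 377.799705… → ⌈·⌉ = 378
j=3: r + 2k = 663.564411… → ⌈·⌉ = 664
j=4: r + 3k = 949.329117… → ⌈·⌉ = 950
j=5: r + 4k = 1235.093823… → ⌈·⌉ = 1236
j=6: r + 5k = 1520.858529… → ⌈·⌉ = 1521
j=7: r + 6k = 1806.623235… → ⌈·⌉ = 1807
j=8: r + 7k = 2092.387941… → ⌈·⌉ = 2093
j=9: r + 8k = 2378.152647… → ⌈·⌉ = 2379
j=10: r + 9k = 2663.917352… → ⌈·⌉ = 2664
j=11: r + 10k = 2949.682058… → ⌈·⌉ = 2950
j=12: r + 11k = 3235.446764… → ⌈·⌉ = 3236
j=13: r + 12k = 3521.211470… → ⌈·⌉ = 3522
j=14: r + 13k = 3806.976176… → ⌈·⌉ = 3807
j=15: r + 14k = 4092.740882… → ⌈·⌉ = 4093
j=16: r + 15k = 4378.505588… → ⌈·⌉ = 4379
j=17: r + 16k = 4664.270294… → ⌈·⌉ = 4665

93, 378, 664, 950, 1236, 1521, 1807, 2093, 2379, 2664, 2950, 3236, 3522, 3807, 4093, 4379, 4665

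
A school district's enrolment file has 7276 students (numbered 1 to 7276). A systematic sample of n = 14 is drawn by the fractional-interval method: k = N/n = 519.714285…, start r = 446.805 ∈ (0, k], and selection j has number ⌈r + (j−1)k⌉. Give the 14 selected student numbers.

447, 967, 1487, 2006, 2526, 3046, 3566, 4085, 4605, 5125, 5644, 6164, 6684, 7204

j=1: r + 0k = 446.805 → ⌈·⌉ = 447
j=2: r + 1k = 966.519285… → ⌈·⌉ = 967
j=3: r + 2k = 1486.233571… → ⌈·⌉ = 1487
j=4: r + 3k = 2005.947857… → ⌈·⌉ = 2006
j=5: r + 4k = 2525.662142… → ⌈·⌉ = 2526
j=6: r + 5k = 3045.376428… → ⌈·⌉ = 3046
j=7: r + 6k = 3565.090714… → ⌈·⌉ = 3566
j=8: r + 7k = 4084.805 → ⌈·⌉ = 4085
j=9: r + 8k = 4604.519285… → ⌈·⌉ = 4605
j=10: r + 9k = 5124.233571… → ⌈·⌉ = 5125
j=11: r + 10k = 5643.947857… → ⌈·⌉ = 5644
j=12: r + 11k = 6163.662142… → ⌈·⌉ = 6164
j=13: r + 12k = 6683.376428… → ⌈·⌉ = 6684
j=14: r + 13k = 7203.090714… → ⌈·⌉ = 7204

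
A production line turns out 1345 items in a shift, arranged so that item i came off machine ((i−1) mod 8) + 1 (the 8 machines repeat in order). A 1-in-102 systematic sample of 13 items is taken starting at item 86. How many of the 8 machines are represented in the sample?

Consecutive selections differ by k = 102, so their machine numbers differ by 102 mod 8 = 6.
gcd(102, 8) = 2, so the sample visits 8/2 = 4 distinct residues mod 8.
Start 86 is machine 6; the machines hit are 2, 4, 6, 8.

4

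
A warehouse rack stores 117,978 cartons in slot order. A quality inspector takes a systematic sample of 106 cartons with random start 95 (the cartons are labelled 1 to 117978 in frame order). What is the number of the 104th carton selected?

114734

k = 117978/106 = 1113
104th selection = r + (104−1)·k = 95 + 103×1113 = 95 + 114639 = 114734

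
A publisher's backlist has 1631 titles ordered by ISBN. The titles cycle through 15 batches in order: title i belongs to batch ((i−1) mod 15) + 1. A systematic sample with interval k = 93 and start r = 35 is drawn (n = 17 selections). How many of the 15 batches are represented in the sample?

Consecutive selections differ by k = 93, so their batch numbers differ by 93 mod 15 = 3.
gcd(93, 15) = 3, so the sample visits 15/3 = 5 distinct residues mod 15.
Start 35 is batch 5; the batches hit are 2, 5, 8, 11, 14.

5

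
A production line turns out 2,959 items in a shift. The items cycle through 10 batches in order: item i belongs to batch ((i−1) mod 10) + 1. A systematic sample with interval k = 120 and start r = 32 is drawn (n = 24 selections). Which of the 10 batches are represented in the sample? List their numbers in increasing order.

2

Consecutive selections differ by k = 120, so their batch numbers differ by 120 mod 10 = 0.
gcd(120, 10) = 10, so the sample visits 10/10 = 1 distinct residues mod 10.
Start 32 is batch 2; the batches hit are 2.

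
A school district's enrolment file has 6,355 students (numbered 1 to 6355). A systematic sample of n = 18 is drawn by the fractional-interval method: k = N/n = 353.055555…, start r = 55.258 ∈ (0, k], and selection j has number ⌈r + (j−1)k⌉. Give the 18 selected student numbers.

j=1: r + 0k = 55.258 → ⌈·⌉ = 56
j=2: r + 1k = 408.313555… → ⌈·⌉ = 409
j=3: r + 2k = 761.369111… → ⌈·⌉ = 762
j=4: r + 3k = 1114.424666… → ⌈·⌉ = 1115
j=5: r + 4k = 1467.480222… → ⌈·⌉ = 1468
j=6: r + 5k = 1820.535777… → ⌈·⌉ = 1821
j=7: r + 6k = 2173.591333… → ⌈·⌉ = 2174
j=8: r + 7k = 2526.646888… → ⌈·⌉ = 2527
j=9: r + 8k = 2879.702444… → ⌈·⌉ = 2880
j=10: r + 9k = 3232.758 → ⌈·⌉ = 3233
j=11: r + 10k = 3585.813555… → ⌈·⌉ = 3586
j=12: r + 11k = 3938.869111… → ⌈·⌉ = 3939
j=13: r + 12k = 4291.924666… → ⌈·⌉ = 4292
j=14: r + 13k = 4644.980222… → ⌈·⌉ = 4645
j=15: r + 14k = 4998.035777… → ⌈·⌉ = 4999
j=16: r + 15k = 5351.091333… → ⌈·⌉ = 5352
j=17: r + 16k = 5704.146888… → ⌈·⌉ = 5705
j=18: r + 17k = 6057.202444… → ⌈·⌉ = 6058

56, 409, 762, 1115, 1468, 1821, 2174, 2527, 2880, 3233, 3586, 3939, 4292, 4645, 4999, 5352, 5705, 6058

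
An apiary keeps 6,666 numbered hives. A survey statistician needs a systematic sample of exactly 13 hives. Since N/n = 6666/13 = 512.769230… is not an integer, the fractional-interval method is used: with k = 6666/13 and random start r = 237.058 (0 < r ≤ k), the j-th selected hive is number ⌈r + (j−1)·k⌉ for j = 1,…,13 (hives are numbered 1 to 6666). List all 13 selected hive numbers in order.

j=1: r + 0k = 237.058 → ⌈·⌉ = 238
j=2: r + 1k = 749.827230… → ⌈·⌉ = 750
j=3: r + 2k = 1262.596461… → ⌈·⌉ = 1263
j=4: r + 3k = 1775.365692… → ⌈·⌉ = 1776
j=5: r + 4k = 2288.134923… → ⌈·⌉ = 2289
j=6: r + 5k = 2800.904153… → ⌈·⌉ = 2801
j=7: r + 6k = 3313.673384… → ⌈·⌉ = 3314
j=8: r + 7k = 3826.442615… → ⌈·⌉ = 3827
j=9: r + 8k = 4339.211846… → ⌈·⌉ = 4340
j=10: r + 9k = 4851.981076… → ⌈·⌉ = 4852
j=11: r + 10k = 5364.750307… → ⌈·⌉ = 5365
j=12: r + 11k = 5877.519538… → ⌈·⌉ = 5878
j=13: r + 12k = 6390.288769… → ⌈·⌉ = 6391

238, 750, 1263, 1776, 2289, 2801, 3314, 3827, 4340, 4852, 5365, 5878, 6391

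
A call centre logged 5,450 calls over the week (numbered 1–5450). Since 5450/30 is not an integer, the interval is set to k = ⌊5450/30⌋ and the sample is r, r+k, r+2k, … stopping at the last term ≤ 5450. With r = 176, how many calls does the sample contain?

k = ⌊5450/30⌋ = 181
Achieved size = ⌊(5450 − 176)/181⌋ + 1 = ⌊5274/181⌋ + 1 = 29 + 1 = 30
(last selection: 176 + 29×181 = 5425 ≤ 5450; next would be 5606 > 5450)

30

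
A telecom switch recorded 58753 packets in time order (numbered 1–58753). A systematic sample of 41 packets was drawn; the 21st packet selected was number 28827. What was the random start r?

167

k = 58753/41 = 1433
r = 28827 − (21−1)×1433 = 28827 − 28660 = 167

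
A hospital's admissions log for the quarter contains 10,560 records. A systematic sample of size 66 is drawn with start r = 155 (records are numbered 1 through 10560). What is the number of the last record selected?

10555

k = 10560/66 = 160
66th selection = r + (66−1)·k = 155 + 65×160 = 155 + 10400 = 10555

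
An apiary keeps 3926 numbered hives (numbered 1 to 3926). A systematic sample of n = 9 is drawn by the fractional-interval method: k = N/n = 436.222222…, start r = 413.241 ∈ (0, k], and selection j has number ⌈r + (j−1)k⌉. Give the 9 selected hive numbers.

414, 850, 1286, 1722, 2159, 2595, 3031, 3467, 3904

j=1: r + 0k = 413.241 → ⌈·⌉ = 414
j=2: r + 1k = 849.463222… → ⌈·⌉ = 850
j=3: r + 2k = 1285.685444… → ⌈·⌉ = 1286
j=4: r + 3k = 1721.907666… → ⌈·⌉ = 1722
j=5: r + 4k = 2158.129888… → ⌈·⌉ = 2159
j=6: r + 5k = 2594.352111… → ⌈·⌉ = 2595
j=7: r + 6k = 3030.574333… → ⌈·⌉ = 3031
j=8: r + 7k = 3466.796555… → ⌈·⌉ = 3467
j=9: r + 8k = 3903.018777… → ⌈·⌉ = 3904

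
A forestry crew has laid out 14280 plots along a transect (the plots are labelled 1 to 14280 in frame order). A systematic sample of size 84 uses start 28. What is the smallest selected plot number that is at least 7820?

7848

k = 14280/84 = 170
Steps past start: ⌈(7820 − 28)/170⌉ = ⌈7792/170⌉ = 46
Selected plot: 28 + 46×170 = 7848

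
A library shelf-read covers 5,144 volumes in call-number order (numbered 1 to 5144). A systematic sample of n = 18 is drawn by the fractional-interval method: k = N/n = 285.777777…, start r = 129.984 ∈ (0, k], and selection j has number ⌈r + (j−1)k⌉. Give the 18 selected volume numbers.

130, 416, 702, 988, 1274, 1559, 1845, 2131, 2417, 2702, 2988, 3274, 3560, 3846, 4131, 4417, 4703, 4989

j=1: r + 0k = 129.984 → ⌈·⌉ = 130
j=2: r + 1k = 415.761777… → ⌈·⌉ = 416
j=3: r + 2k = 701.539555… → ⌈·⌉ = 702
j=4: r + 3k = 987.317333… → ⌈·⌉ = 988
j=5: r + 4k = 1273.095111… → ⌈·⌉ = 1274
j=6: r + 5k = 1558.872888… → ⌈·⌉ = 1559
j=7: r + 6k = 1844.650666… → ⌈·⌉ = 1845
j=8: r + 7k = 2130.428444… → ⌈·⌉ = 2131
j=9: r + 8k = 2416.206222… → ⌈·⌉ = 2417
j=10: r + 9k = 2701.984 → ⌈·⌉ = 2702
j=11: r + 10k = 2987.761777… → ⌈·⌉ = 2988
j=12: r + 11k = 3273.539555… → ⌈·⌉ = 3274
j=13: r + 12k = 3559.317333… → ⌈·⌉ = 3560
j=14: r + 13k = 3845.095111… → ⌈·⌉ = 3846
j=15: r + 14k = 4130.872888… → ⌈·⌉ = 4131
j=16: r + 15k = 4416.650666… → ⌈·⌉ = 4417
j=17: r + 16k = 4702.428444… → ⌈·⌉ = 4703
j=18: r + 17k = 4988.206222… → ⌈·⌉ = 4989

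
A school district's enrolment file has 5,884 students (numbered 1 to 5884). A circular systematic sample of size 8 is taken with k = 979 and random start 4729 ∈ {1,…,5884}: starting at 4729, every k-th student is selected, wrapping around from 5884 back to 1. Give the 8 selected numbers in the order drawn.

4729, 5708, 803, 1782, 2761, 3740, 4719, 5698

Selection 1: 4729
Selection 2: 4729 + 979 = 5708
Selection 3: 5708 + 979 = 6687 → 6687 − 5884 = 803
Selection 4: 803 + 979 = 1782
Selection 5: 1782 + 979 = 2761
Selection 6: 2761 + 979 = 3740
Selection 7: 3740 + 979 = 4719
Selection 8: 4719 + 979 = 5698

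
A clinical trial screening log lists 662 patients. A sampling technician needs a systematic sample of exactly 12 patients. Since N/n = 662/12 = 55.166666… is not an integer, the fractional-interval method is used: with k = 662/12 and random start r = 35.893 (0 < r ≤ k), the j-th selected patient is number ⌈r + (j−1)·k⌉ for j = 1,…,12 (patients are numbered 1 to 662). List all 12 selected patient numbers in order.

36, 92, 147, 202, 257, 312, 367, 423, 478, 533, 588, 643

j=1: r + 0k = 35.893 → ⌈·⌉ = 36
j=2: r + 1k = 91.059666… → ⌈·⌉ = 92
j=3: r + 2k = 146.226333… → ⌈·⌉ = 147
j=4: r + 3k = 201.393 → ⌈·⌉ = 202
j=5: r + 4k = 256.559666… → ⌈·⌉ = 257
j=6: r + 5k = 311.726333… → ⌈·⌉ = 312
j=7: r + 6k = 366.893 → ⌈·⌉ = 367
j=8: r + 7k = 422.059666… → ⌈·⌉ = 423
j=9: r + 8k = 477.226333… → ⌈·⌉ = 478
j=10: r + 9k = 532.393 → ⌈·⌉ = 533
j=11: r + 10k = 587.559666… → ⌈·⌉ = 588
j=12: r + 11k = 642.726333… → ⌈·⌉ = 643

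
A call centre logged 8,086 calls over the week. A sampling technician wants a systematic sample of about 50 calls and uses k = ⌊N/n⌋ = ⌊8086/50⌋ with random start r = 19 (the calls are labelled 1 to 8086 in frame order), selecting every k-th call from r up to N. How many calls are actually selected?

51

k = ⌊8086/50⌋ = 161
Achieved size = ⌊(8086 − 19)/161⌋ + 1 = ⌊8067/161⌋ + 1 = 50 + 1 = 51
(last selection: 19 + 50×161 = 8069 ≤ 8086; next would be 8230 > 8086)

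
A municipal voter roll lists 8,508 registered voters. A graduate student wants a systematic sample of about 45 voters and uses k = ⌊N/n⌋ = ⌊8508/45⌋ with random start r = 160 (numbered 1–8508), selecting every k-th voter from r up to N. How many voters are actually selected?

45

k = ⌊8508/45⌋ = 189
Achieved size = ⌊(8508 − 160)/189⌋ + 1 = ⌊8348/189⌋ + 1 = 44 + 1 = 45
(last selection: 160 + 44×189 = 8476 ≤ 8508; next would be 8665 > 8508)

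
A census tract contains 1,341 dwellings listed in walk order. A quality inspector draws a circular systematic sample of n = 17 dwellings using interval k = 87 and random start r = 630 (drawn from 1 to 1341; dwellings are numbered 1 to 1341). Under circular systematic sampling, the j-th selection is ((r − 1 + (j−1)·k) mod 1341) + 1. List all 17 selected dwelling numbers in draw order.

Selection 1: 630
Selection 2: 630 + 87 = 717
Selection 3: 717 + 87 = 804
Selection 4: 804 + 87 = 891
Selection 5: 891 + 87 = 978
Selection 6: 978 + 87 = 1065
Selection 7: 1065 + 87 = 1152
Selection 8: 1152 + 87 = 1239
Selection 9: 1239 + 87 = 1326
Selection 10: 1326 + 87 = 1413 → 1413 − 1341 = 72
Selection 11: 72 + 87 = 159
Selection 12: 159 + 87 = 246
Selection 13: 246 + 87 = 333
Selection 14: 333 + 87 = 420
Selection 15: 420 + 87 = 507
Selection 16: 507 + 87 = 594
Selection 17: 594 + 87 = 681

630, 717, 804, 891, 978, 1065, 1152, 1239, 1326, 72, 159, 246, 333, 420, 507, 594, 681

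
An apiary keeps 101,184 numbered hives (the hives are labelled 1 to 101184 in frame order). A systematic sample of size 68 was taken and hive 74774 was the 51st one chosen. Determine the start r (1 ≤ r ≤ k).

374

k = 101184/68 = 1488
r = 74774 − (51−1)×1488 = 74774 − 74400 = 374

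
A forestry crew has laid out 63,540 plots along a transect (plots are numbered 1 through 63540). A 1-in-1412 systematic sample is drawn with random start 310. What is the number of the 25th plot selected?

k = 1412
25th selection = r + (25−1)·k = 310 + 24×1412 = 310 + 33888 = 34198

34198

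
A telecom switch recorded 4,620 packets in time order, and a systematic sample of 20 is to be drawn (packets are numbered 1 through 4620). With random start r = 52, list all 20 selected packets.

52, 283, 514, 745, 976, 1207, 1438, 1669, 1900, 2131, 2362, 2593, 2824, 3055, 3286, 3517, 3748, 3979, 4210, 4441

k = N/n = 4620/20 = 231
packet 1: 52
packet 2: 52 + 231 = 283
packet 3: 283 + 231 = 514
packet 4: 514 + 231 = 745
packet 5: 745 + 231 = 976
packet 6: 976 + 231 = 1207
packet 7: 1207 + 231 = 1438
packet 8: 1438 + 231 = 1669
packet 9: 1669 + 231 = 1900
packet 10: 1900 + 231 = 2131
packet 11: 2131 + 231 = 2362
packet 12: 2362 + 231 = 2593
packet 13: 2593 + 231 = 2824
packet 14: 2824 + 231 = 3055
packet 15: 3055 + 231 = 3286
packet 16: 3286 + 231 = 3517
packet 17: 3517 + 231 = 3748
packet 18: 3748 + 231 = 3979
packet 19: 3979 + 231 = 4210
packet 20: 4210 + 231 = 4441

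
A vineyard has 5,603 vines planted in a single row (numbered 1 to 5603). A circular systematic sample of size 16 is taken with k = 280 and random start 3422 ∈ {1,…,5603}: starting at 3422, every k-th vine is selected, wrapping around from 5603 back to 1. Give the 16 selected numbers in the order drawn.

3422, 3702, 3982, 4262, 4542, 4822, 5102, 5382, 59, 339, 619, 899, 1179, 1459, 1739, 2019

Selection 1: 3422
Selection 2: 3422 + 280 = 3702
Selection 3: 3702 + 280 = 3982
Selection 4: 3982 + 280 = 4262
Selection 5: 4262 + 280 = 4542
Selection 6: 4542 + 280 = 4822
Selection 7: 4822 + 280 = 5102
Selection 8: 5102 + 280 = 5382
Selection 9: 5382 + 280 = 5662 → 5662 − 5603 = 59
Selection 10: 59 + 280 = 339
Selection 11: 339 + 280 = 619
Selection 12: 619 + 280 = 899
Selection 13: 899 + 280 = 1179
Selection 14: 1179 + 280 = 1459
Selection 15: 1459 + 280 = 1739
Selection 16: 1739 + 280 = 2019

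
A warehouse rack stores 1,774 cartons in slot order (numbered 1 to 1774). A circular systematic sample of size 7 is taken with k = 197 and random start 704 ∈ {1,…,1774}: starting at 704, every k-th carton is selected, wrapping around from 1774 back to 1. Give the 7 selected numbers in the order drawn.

Selection 1: 704
Selection 2: 704 + 197 = 901
Selection 3: 901 + 197 = 1098
Selection 4: 1098 + 197 = 1295
Selection 5: 1295 + 197 = 1492
Selection 6: 1492 + 197 = 1689
Selection 7: 1689 + 197 = 1886 → 1886 − 1774 = 112

704, 901, 1098, 1295, 1492, 1689, 112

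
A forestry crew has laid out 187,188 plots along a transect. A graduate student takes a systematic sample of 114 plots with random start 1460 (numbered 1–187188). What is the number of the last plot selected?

187006

k = 187188/114 = 1642
114th selection = r + (114−1)·k = 1460 + 113×1642 = 1460 + 185546 = 187006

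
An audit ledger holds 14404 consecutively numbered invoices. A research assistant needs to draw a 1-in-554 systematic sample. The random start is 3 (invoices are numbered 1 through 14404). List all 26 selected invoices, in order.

invoice 1: 3
invoice 2: 3 + 554 = 557
invoice 3: 557 + 554 = 1111
invoice 4: 1111 + 554 = 1665
invoice 5: 1665 + 554 = 2219
invoice 6: 2219 + 554 = 2773
invoice 7: 2773 + 554 = 3327
invoice 8: 3327 + 554 = 3881
invoice 9: 3881 + 554 = 4435
invoice 10: 4435 + 554 = 4989
invoice 11: 4989 + 554 = 5543
invoice 12: 5543 + 554 = 6097
invoice 13: 6097 + 554 = 6651
invoice 14: 6651 + 554 = 7205
invoice 15: 7205 + 554 = 7759
invoice 16: 7759 + 554 = 8313
invoice 17: 8313 + 554 = 8867
invoice 18: 8867 + 554 = 9421
invoice 19: 9421 + 554 = 9975
invoice 20: 9975 + 554 = 10529
invoice 21: 10529 + 554 = 11083
invoice 22: 11083 + 554 = 11637
invoice 23: 11637 + 554 = 12191
invoice 24: 12191 + 554 = 12745
invoice 25: 12745 + 554 = 13299
invoice 26: 13299 + 554 = 13853

3, 557, 1111, 1665, 2219, 2773, 3327, 3881, 4435, 4989, 5543, 6097, 6651, 7205, 7759, 8313, 8867, 9421, 9975, 10529, 11083, 11637, 12191, 12745, 13299, 13853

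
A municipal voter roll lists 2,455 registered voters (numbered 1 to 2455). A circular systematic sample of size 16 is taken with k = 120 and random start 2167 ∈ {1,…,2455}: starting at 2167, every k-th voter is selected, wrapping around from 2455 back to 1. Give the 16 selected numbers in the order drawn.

2167, 2287, 2407, 72, 192, 312, 432, 552, 672, 792, 912, 1032, 1152, 1272, 1392, 1512

Selection 1: 2167
Selection 2: 2167 + 120 = 2287
Selection 3: 2287 + 120 = 2407
Selection 4: 2407 + 120 = 2527 → 2527 − 2455 = 72
Selection 5: 72 + 120 = 192
Selection 6: 192 + 120 = 312
Selection 7: 312 + 120 = 432
Selection 8: 432 + 120 = 552
Selection 9: 552 + 120 = 672
Selection 10: 672 + 120 = 792
Selection 11: 792 + 120 = 912
Selection 12: 912 + 120 = 1032
Selection 13: 1032 + 120 = 1152
Selection 14: 1152 + 120 = 1272
Selection 15: 1272 + 120 = 1392
Selection 16: 1392 + 120 = 1512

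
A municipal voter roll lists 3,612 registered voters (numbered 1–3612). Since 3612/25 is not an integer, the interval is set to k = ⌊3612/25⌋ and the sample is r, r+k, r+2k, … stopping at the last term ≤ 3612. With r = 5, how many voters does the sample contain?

26

k = ⌊3612/25⌋ = 144
Achieved size = ⌊(3612 − 5)/144⌋ + 1 = ⌊3607/144⌋ + 1 = 25 + 1 = 26
(last selection: 5 + 25×144 = 3605 ≤ 3612; next would be 3749 > 3612)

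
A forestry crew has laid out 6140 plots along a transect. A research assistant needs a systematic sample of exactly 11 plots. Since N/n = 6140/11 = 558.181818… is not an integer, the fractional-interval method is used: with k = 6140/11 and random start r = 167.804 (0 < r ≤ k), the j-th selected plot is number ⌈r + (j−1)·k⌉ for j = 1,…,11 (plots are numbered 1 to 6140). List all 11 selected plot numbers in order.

168, 726, 1285, 1843, 2401, 2959, 3517, 4076, 4634, 5192, 5750

j=1: r + 0k = 167.804 → ⌈·⌉ = 168
j=2: r + 1k = 725.985818… → ⌈·⌉ = 726
j=3: r + 2k = 1284.167636… → ⌈·⌉ = 1285
j=4: r + 3k = 1842.349454… → ⌈·⌉ = 1843
j=5: r + 4k = 2400.531272… → ⌈·⌉ = 2401
j=6: r + 5k = 2958.713090… → ⌈·⌉ = 2959
j=7: r + 6k = 3516.894909… → ⌈·⌉ = 3517
j=8: r + 7k = 4075.076727… → ⌈·⌉ = 4076
j=9: r + 8k = 4633.258545… → ⌈·⌉ = 4634
j=10: r + 9k = 5191.440363… → ⌈·⌉ = 5192
j=11: r + 10k = 5749.622181… → ⌈·⌉ = 5750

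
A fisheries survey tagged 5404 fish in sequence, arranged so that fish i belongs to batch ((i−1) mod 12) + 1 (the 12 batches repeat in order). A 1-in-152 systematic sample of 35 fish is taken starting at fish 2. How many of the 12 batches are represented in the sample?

3

Consecutive selections differ by k = 152, so their batch numbers differ by 152 mod 12 = 8.
gcd(152, 12) = 4, so the sample visits 12/4 = 3 distinct residues mod 12.
Start 2 is batch 2; the batches hit are 2, 6, 10.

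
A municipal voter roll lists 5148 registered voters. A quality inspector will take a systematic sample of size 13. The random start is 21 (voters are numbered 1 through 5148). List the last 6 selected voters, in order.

2793, 3189, 3585, 3981, 4377, 4773

k = N/n = 5148/13 = 396
8th selection = 21 + 7×396 = 2793
9th: 2793 + 396 = 3189
10th: 3189 + 396 = 3585
11th: 3585 + 396 = 3981
12th: 3981 + 396 = 4377
13th: 4377 + 396 = 4773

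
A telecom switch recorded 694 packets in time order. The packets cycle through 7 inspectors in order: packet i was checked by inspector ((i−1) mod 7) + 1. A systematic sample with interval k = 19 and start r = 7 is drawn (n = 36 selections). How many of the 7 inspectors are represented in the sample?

7

Consecutive selections differ by k = 19, so their inspector numbers differ by 19 mod 7 = 5.
gcd(19, 7) = 1, so the sample visits 7/1 = 7 distinct residues mod 7.
Start 7 is inspector 7; the inspectors hit are 1, 2, 3, 4, 5, 6, 7.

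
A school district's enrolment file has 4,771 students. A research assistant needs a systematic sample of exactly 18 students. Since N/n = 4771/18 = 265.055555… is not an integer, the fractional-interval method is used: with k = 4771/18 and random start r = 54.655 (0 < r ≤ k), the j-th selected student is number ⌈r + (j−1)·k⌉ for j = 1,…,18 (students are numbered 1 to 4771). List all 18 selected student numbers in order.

j=1: r + 0k = 54.655 → ⌈·⌉ = 55
j=2: r + 1k = 319.710555… → ⌈·⌉ = 320
j=3: r + 2k = 584.766111… → ⌈·⌉ = 585
j=4: r + 3k = 849.821666… → ⌈·⌉ = 850
j=5: r + 4k = 1114.877222… → ⌈·⌉ = 1115
j=6: r + 5k = 1379.932777… → ⌈·⌉ = 1380
j=7: r + 6k = 1644.988333… → ⌈·⌉ = 1645
j=8: r + 7k = 1910.043888… → ⌈·⌉ = 1911
j=9: r + 8k = 2175.099444… → ⌈·⌉ = 2176
j=10: r + 9k = 2440.155 → ⌈·⌉ = 2441
j=11: r + 10k = 2705.210555… → ⌈·⌉ = 2706
j=12: r + 11k = 2970.266111… → ⌈·⌉ = 2971
j=13: r + 12k = 3235.321666… → ⌈·⌉ = 3236
j=14: r + 13k = 3500.377222… → ⌈·⌉ = 3501
j=15: r + 14k = 3765.432777… → ⌈·⌉ = 3766
j=16: r + 15k = 4030.488333… → ⌈·⌉ = 4031
j=17: r + 16k = 4295.543888… → ⌈·⌉ = 4296
j=18: r + 17k = 4560.599444… → ⌈·⌉ = 4561

55, 320, 585, 850, 1115, 1380, 1645, 1911, 2176, 2441, 2706, 2971, 3236, 3501, 3766, 4031, 4296, 4561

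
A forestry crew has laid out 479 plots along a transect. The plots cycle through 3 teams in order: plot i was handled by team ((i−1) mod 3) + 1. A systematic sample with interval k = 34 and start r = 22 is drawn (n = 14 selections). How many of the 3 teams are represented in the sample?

3

Consecutive selections differ by k = 34, so their team numbers differ by 34 mod 3 = 1.
gcd(34, 3) = 1, so the sample visits 3/1 = 3 distinct residues mod 3.
Start 22 is team 1; the teams hit are 1, 2, 3.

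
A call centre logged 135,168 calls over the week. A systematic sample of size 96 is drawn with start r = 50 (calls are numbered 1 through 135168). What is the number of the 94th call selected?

130994

k = 135168/96 = 1408
94th selection = r + (94−1)·k = 50 + 93×1408 = 50 + 130944 = 130994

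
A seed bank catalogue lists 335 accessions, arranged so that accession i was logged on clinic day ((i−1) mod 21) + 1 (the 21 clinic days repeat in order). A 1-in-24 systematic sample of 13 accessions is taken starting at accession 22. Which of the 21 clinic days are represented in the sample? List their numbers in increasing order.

Consecutive selections differ by k = 24, so their clinic day numbers differ by 24 mod 21 = 3.
gcd(24, 21) = 3, so the sample visits 21/3 = 7 distinct residues mod 21.
Start 22 is clinic day 1; the clinic days hit are 1, 4, 7, 10, 13, 16, 19.

1, 4, 7, 10, 13, 16, 19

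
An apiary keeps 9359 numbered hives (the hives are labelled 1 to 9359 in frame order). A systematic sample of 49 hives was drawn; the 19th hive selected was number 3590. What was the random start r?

k = 9359/49 = 191
r = 3590 − (19−1)×191 = 3590 − 3438 = 152

152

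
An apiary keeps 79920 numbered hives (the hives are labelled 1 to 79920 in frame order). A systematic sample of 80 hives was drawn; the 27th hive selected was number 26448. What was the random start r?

474

k = 79920/80 = 999
r = 26448 − (27−1)×999 = 26448 − 25974 = 474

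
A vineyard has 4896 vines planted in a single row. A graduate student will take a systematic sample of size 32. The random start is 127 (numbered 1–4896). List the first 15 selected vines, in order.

127, 280, 433, 586, 739, 892, 1045, 1198, 1351, 1504, 1657, 1810, 1963, 2116, 2269

k = N/n = 4896/32 = 153
vine 1: 127
vine 2: 127 + 153 = 280
vine 3: 280 + 153 = 433
vine 4: 433 + 153 = 586
vine 5: 586 + 153 = 739
vine 6: 739 + 153 = 892
vine 7: 892 + 153 = 1045
vine 8: 1045 + 153 = 1198
vine 9: 1198 + 153 = 1351
vine 10: 1351 + 153 = 1504
vine 11: 1504 + 153 = 1657
vine 12: 1657 + 153 = 1810
vine 13: 1810 + 153 = 1963
vine 14: 1963 + 153 = 2116
vine 15: 2116 + 153 = 2269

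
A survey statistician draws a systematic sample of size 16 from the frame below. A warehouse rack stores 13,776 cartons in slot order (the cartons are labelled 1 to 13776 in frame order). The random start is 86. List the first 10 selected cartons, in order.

86, 947, 1808, 2669, 3530, 4391, 5252, 6113, 6974, 7835

k = N/n = 13776/16 = 861
carton 1: 86
carton 2: 86 + 861 = 947
carton 3: 947 + 861 = 1808
carton 4: 1808 + 861 = 2669
carton 5: 2669 + 861 = 3530
carton 6: 3530 + 861 = 4391
carton 7: 4391 + 861 = 5252
carton 8: 5252 + 861 = 6113
carton 9: 6113 + 861 = 6974
carton 10: 6974 + 861 = 7835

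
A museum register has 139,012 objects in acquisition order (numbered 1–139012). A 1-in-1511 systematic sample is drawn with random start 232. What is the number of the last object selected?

k = 1511
92nd selection = r + (92−1)·k = 232 + 91×1511 = 232 + 137501 = 137733

137733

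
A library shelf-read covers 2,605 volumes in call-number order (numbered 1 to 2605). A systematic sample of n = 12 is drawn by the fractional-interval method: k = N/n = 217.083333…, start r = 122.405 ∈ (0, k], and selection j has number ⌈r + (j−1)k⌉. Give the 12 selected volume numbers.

j=1: r + 0k = 122.405 → ⌈·⌉ = 123
j=2: r + 1k = 339.488333… → ⌈·⌉ = 340
j=3: r + 2k = 556.571666… → ⌈·⌉ = 557
j=4: r + 3k = 773.655 → ⌈·⌉ = 774
j=5: r + 4k = 990.738333… → ⌈·⌉ = 991
j=6: r + 5k = 1207.821666… → ⌈·⌉ = 1208
j=7: r + 6k = 1424.905 → ⌈·⌉ = 1425
j=8: r + 7k = 1641.988333… → ⌈·⌉ = 1642
j=9: r + 8k = 1859.071666… → ⌈·⌉ = 1860
j=10: r + 9k = 2076.155 → ⌈·⌉ = 2077
j=11: r + 10k = 2293.238333… → ⌈·⌉ = 2294
j=12: r + 11k = 2510.321666… → ⌈·⌉ = 2511

123, 340, 557, 774, 991, 1208, 1425, 1642, 1860, 2077, 2294, 2511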